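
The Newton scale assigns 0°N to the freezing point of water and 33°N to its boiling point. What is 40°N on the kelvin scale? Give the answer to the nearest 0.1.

394.4 K

Linear interpolation between the fixed points: C = (40 - 0) × 100 / (33 - 0) = 121.2121°C.
Then 121.2121 + 273.15 = 394.4 K.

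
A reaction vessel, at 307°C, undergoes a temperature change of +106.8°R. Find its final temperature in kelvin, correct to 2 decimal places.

639.48 K

The 106.8°R change is an interval, so only the factor 5/9 applies: +106.8 × 5/9 = +59.3333°C.
Final Celsius temperature: 307.0000 + 59.3333 = 366.3333°C.
In kelvin: 366.3333 + 273.15 = 639.48 K.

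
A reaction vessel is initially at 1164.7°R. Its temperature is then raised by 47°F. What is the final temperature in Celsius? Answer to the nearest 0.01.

Initial temperature in Celsius: (1164.7 - 491.67) × 5/9 = 373.9056°C.
The 47°F change is an interval, so only the factor 5/9 applies: +47 × 5/9 = +26.1111°C.
Final Celsius temperature: 373.9056 + 26.1111 = 400.0167°C.

400.02°C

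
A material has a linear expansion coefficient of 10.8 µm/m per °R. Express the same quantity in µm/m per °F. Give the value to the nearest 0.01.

The quantity depends on a temperature interval, so only the ratio of degree sizes applies; the offset between the scales is irrelevant.
A change of 1°F is a change of 1°R, so per °F the value is 10.8 × 1 = 10.80.

10.80 µm/m per °F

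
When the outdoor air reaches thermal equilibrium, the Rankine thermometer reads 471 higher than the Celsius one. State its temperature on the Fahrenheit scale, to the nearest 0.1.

Let x be the Celsius reading; then the Rankine reading is 1.8·x + 491.67.
(1.8·x + 491.67) - x = 471  ⇒  (0.8)·x = -20.67  ⇒  x = -25.8375°C.
In Fahrenheit: -25.8375 × 1.8 + 32 = -14.5°F.

-14.5°F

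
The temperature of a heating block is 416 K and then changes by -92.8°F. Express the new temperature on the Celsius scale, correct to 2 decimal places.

91.29°C

Initial temperature in Celsius: 416 - 273.15 = 142.8500°C.
The 92.8°F change is an interval, so only the factor 5/9 applies: -92.8 × 5/9 = -51.5556°C.
Final Celsius temperature: 142.8500 - 51.5556 = 91.2944°C.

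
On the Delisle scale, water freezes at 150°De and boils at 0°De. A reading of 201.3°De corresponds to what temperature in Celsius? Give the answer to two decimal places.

Linear interpolation between the fixed points: C = (201.3 - 150) × 100 / (0 - 150) = -34.2000°C.

-34.20°C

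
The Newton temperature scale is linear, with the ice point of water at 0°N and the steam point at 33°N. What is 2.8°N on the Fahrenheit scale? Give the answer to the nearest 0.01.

Linear interpolation between the fixed points: C = (2.8 - 0) × 100 / (33 - 0) = 8.4848°C.
Then 8.4848 × 1.8 + 32 = 47.27°F.

47.27°F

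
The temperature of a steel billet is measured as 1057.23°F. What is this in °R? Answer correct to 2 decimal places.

In Celsius: (1057.23 - 32) × 5/9 = 569.5722°C.
In Rankine: 569.5722 × 1.8 + 491.67 = 1516.90°R.

1516.90°R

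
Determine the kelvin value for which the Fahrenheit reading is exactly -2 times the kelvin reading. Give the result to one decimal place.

Let K be the kelvin reading. The Fahrenheit reading is F = 1.8·K - 459.67.
Require F = -2·K: 1.8·K - 459.67 = -2·K.
(3.8)·K = 459.67  ⇒  K = 121.0.

121.0 K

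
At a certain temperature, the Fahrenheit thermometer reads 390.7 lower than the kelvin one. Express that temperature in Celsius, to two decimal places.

Let x be the kelvin reading; then the Fahrenheit reading is 1.8·x - 459.67.
(1.8·x - 459.67) - x = -390.7  ⇒  (0.8)·x = 68.97  ⇒  x = 86.2125 K.
In Celsius: 86.2125 - 273.15 = -186.94°C.

-186.94°C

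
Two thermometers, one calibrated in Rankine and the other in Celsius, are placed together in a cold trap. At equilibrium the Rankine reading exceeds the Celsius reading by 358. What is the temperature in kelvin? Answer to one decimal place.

106.1 K

Let x be the Rankine reading; then the Celsius reading is 5/9·x - 273.15.
(5/9·x - 273.15) - x = -358  ⇒  (-4/9)·x = -84.85  ⇒  x = 190.9125°R.
In Celsius: (190.9125 - 491.67) × 5/9 = -167.0875°C.
In kelvin: -167.0875 + 273.15 = 106.1 K.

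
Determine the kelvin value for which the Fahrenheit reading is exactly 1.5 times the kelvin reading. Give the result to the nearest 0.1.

1532.2 K

Let K be the kelvin reading. The Fahrenheit reading is F = 1.8·K - 459.67.
Require F = 1.5·K: 1.8·K - 459.67 = 1.5·K.
(0.3)·K = 459.67  ⇒  K = 1532.2.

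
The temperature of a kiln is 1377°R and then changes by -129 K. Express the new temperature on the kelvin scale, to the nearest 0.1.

636.0 K

Initial temperature in Celsius: (1377 - 491.67) × 5/9 = 491.8500°C.
The 129 K change is an interval; Kelvin and Celsius degrees are the same size, so ΔC = -129°C.
Final Celsius temperature: 491.8500 - 129.0000 = 362.8500°C.
In kelvin: 362.8500 + 273.15 = 636.0 K.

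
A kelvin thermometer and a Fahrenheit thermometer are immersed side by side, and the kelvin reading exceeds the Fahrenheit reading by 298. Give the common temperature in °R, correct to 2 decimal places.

363.76°R

Let x be the kelvin reading; then the Fahrenheit reading is 1.8·x - 459.67.
(1.8·x - 459.67) - x = -298  ⇒  (0.8)·x = 161.67  ⇒  x = 202.0875 K.
In Celsius: 202.0875 - 273.15 = -71.0625°C.
In Rankine: -71.0625 × 1.8 + 491.67 = 363.76°R.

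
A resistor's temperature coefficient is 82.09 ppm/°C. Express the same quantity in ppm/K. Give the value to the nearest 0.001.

82.090 ppm/K

Since only a temperature interval is involved, the additive offset between the scales drops out.
A change of 1 K is a change of 1°C, so per K the value is 82.09 × 1 = 82.090.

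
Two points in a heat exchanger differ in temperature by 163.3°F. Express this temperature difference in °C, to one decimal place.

Only the scale ratio 5/9 matters for a change in temperature.
163.3 × 5/9 = 90.7.

90.7°C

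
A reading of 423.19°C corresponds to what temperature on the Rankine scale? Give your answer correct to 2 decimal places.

1253.41°R

In Rankine: 423.1900 × 1.8 + 491.67 = 1253.41°R.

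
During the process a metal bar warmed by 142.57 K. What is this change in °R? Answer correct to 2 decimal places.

For a temperature interval the offset drops out; only the factor 1.8 applies.
142.57 × 1.8 = 256.63.

256.63°R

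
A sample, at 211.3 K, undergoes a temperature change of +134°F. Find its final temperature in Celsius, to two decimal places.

12.59°C

Initial temperature in Celsius: 211.3 - 273.15 = -61.8500°C.
The 134°F change is an interval, so only the factor 5/9 applies: +134 × 5/9 = +74.4444°C.
Final Celsius temperature: -61.8500 + 74.4444 = 12.5944°C.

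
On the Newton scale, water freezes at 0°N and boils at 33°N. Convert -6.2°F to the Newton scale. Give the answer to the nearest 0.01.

-7.00°N

First in Celsius: (-6.2 - 32) × 5/9 = -21.2222°C.
Linearly onto the Newton scale: 0 + (-21.2222 / 100) × (33 - 0) = -7.00°N.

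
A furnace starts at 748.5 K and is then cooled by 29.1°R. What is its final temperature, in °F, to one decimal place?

Initial temperature in Celsius: 748.5 - 273.15 = 475.3500°C.
The 29.1°R change is an interval, so only the factor 5/9 applies: -29.1 × 5/9 = -16.1667°C.
Final Celsius temperature: 475.3500 - 16.1667 = 459.1833°C.
In Fahrenheit: 459.1833 × 1.8 + 32 = 858.5°F.

858.5°F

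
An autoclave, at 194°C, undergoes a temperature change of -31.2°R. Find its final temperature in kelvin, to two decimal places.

449.82 K

The 31.2°R change is an interval, so only the factor 5/9 applies: -31.2 × 5/9 = -17.3333°C.
Final Celsius temperature: 194.0000 - 17.3333 = 176.6667°C.
In kelvin: 176.6667 + 273.15 = 449.82 K.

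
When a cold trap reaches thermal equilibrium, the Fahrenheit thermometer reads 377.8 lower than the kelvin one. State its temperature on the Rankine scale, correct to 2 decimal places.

184.21°R

Let x be the kelvin reading; then the Fahrenheit reading is 1.8·x - 459.67.
(1.8·x - 459.67) - x = -377.8  ⇒  (0.8)·x = 81.87  ⇒  x = 102.3375 K.
In Celsius: 102.3375 - 273.15 = -170.8125°C.
In Rankine: -170.8125 × 1.8 + 491.67 = 184.21°R.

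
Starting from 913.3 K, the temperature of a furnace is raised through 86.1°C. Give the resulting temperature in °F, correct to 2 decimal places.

1339.25°F

Initial temperature in Celsius: 913.3 - 273.15 = 640.1500°C.
Final Celsius temperature: 640.1500 + 86.1000 = 726.2500°C.
In Fahrenheit: 726.2500 × 1.8 + 32 = 1339.25°F.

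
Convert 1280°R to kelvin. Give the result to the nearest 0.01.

711.11 K

In Celsius: (1280 - 491.67) × 5/9 = 437.9611°C.
In kelvin: 437.9611 + 273.15 = 711.11 K.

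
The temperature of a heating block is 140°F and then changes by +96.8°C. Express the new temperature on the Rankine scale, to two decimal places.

Initial temperature in Celsius: (140 - 32) × 5/9 = 60.0000°C.
Final Celsius temperature: 60.0000 + 96.8000 = 156.8000°C.
In Rankine: 156.8000 × 1.8 + 491.67 = 773.91°R.

773.91°R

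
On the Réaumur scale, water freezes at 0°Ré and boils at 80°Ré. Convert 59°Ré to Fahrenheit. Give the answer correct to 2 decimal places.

Linear interpolation between the fixed points: C = (59 - 0) × 100 / (80 - 0) = 73.7500°C.
Then 73.7500 × 1.8 + 32 = 164.75°F.

164.75°F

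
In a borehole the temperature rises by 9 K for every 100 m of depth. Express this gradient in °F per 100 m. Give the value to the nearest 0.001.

The quantity depends on a temperature interval, so only the ratio of degree sizes applies; the offset between the scales is irrelevant.
A change of 1 K is a change of 1.8°F, so 9 × 1.8 = 16.200.

16.200 °F/100 m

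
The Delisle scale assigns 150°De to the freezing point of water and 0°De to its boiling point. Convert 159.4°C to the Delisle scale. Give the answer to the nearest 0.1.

Linearly onto the Delisle scale: 150 + (159.4000 / 100) × (0 - 150) = -89.1°De.

-89.1°De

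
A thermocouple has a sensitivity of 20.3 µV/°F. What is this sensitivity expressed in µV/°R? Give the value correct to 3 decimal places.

20.300 µV/°R

Since only a temperature interval is involved, the additive offset between the scales drops out.
A change of 1°R is a change of 1°F, so per °R the value is 20.3 × 1 = 20.300.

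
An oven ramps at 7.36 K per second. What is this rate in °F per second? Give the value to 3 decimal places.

Since only a temperature interval is involved, the additive offset between the scales drops out.
A change of 1 K is a change of 1.8°F, so 7.36 × 1.8 = 13.248.

13.248 °F/second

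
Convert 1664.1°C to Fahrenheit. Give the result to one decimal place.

In Fahrenheit: 1664.1000 × 1.8 + 32 = 3027.4°F.

3027.4°F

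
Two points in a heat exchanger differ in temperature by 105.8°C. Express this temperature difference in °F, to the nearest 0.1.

190.4°F

An interval of 1°C corresponds to 1.8°F.
105.8 × 1.8 = 190.4.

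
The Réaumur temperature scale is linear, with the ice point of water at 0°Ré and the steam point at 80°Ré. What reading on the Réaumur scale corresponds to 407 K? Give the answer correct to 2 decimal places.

First in Celsius: 407 - 273.15 = 133.8500°C.
Linearly onto the Réaumur scale: 0 + (133.8500 / 100) × (80 - 0) = 107.08°Ré.

107.08°Ré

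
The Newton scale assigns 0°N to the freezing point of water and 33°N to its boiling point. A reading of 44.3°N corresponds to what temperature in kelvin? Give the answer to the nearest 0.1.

Linear interpolation between the fixed points: C = (44.3 - 0) × 100 / (33 - 0) = 134.2424°C.
Then 134.2424 + 273.15 = 407.4 K.

407.4 K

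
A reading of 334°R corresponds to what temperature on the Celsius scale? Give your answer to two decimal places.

In Celsius: (334 - 491.67) × 5/9 = -87.5944°C.

-87.59°C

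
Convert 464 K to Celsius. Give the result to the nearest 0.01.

In Celsius: 464 - 273.15 = 190.8500°C.

190.85°C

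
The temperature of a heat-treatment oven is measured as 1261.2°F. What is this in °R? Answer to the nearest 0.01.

In Celsius: (1261.2 - 32) × 5/9 = 682.8889°C.
In Rankine: 682.8889 × 1.8 + 491.67 = 1720.87°R.

1720.87°R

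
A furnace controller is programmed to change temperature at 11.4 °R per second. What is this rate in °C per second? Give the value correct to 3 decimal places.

6.333 °C/second

The quantity depends on a temperature interval, so only the ratio of degree sizes applies; the offset between the scales is irrelevant.
A change of 1°R is a change of 5/9°C, so 11.4 × 5/9 = 6.333.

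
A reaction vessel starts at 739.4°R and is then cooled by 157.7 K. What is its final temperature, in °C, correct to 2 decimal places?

-20.07°C

Initial temperature in Celsius: (739.4 - 491.67) × 5/9 = 137.6278°C.
The 157.7 K change is an interval; Kelvin and Celsius degrees are the same size, so ΔC = -157.7°C.
Final Celsius temperature: 137.6278 - 157.7000 = -20.0722°C.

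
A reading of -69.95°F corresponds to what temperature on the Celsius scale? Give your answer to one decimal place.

In Celsius: (-69.95 - 32) × 5/9 = -56.6389°C.

-56.6°C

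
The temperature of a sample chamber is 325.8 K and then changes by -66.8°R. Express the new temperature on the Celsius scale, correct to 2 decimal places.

15.54°C

Initial temperature in Celsius: 325.8 - 273.15 = 52.6500°C.
The 66.8°R change is an interval, so only the factor 5/9 applies: -66.8 × 5/9 = -37.1111°C.
Final Celsius temperature: 52.6500 - 37.1111 = 15.5389°C.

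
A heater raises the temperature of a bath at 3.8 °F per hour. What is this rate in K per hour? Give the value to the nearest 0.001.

2.111 K/hour

Since only a temperature interval is involved, the additive offset between the scales drops out.
A change of 1°F is a change of 5/9 K, so 3.8 × 5/9 = 2.111.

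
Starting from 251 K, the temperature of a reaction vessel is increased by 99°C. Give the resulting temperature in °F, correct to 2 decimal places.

Initial temperature in Celsius: 251 - 273.15 = -22.1500°C.
Final Celsius temperature: -22.1500 + 99.0000 = 76.8500°C.
In Fahrenheit: 76.8500 × 1.8 + 32 = 170.33°F.

170.33°F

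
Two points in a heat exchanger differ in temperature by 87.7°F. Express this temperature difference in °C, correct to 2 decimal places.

Only the scale ratio 5/9 matters for a change in temperature.
87.7 × 5/9 = 48.72.

48.72°C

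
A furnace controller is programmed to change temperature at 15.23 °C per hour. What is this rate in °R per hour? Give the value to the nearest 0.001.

27.414 °R/hour

The quantity depends on a temperature interval, so only the ratio of degree sizes applies; the offset between the scales is irrelevant.
A change of 1°C is a change of 1.8°R, so 15.23 × 1.8 = 27.414.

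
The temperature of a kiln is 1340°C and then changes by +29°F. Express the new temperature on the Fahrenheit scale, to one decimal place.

The 29°F change is an interval, so only the factor 5/9 applies: +29 × 5/9 = +16.1111°C.
Final Celsius temperature: 1340.0000 + 16.1111 = 1356.1111°C.
In Fahrenheit: 1356.1111 × 1.8 + 32 = 2473.0°F.

2473.0°F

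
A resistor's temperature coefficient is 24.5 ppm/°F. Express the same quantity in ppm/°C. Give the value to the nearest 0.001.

The quantity depends on a temperature interval, so only the ratio of degree sizes applies; the offset between the scales is irrelevant.
A change of 1°C is a change of 1.8°F, so per °C the value is 24.5 × 1.8 = 44.100.

44.100 ppm/°C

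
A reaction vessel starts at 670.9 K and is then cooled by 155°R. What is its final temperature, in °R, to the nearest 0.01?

Initial temperature in Celsius: 670.9 - 273.15 = 397.7500°C.
The 155°R change is an interval, so only the factor 5/9 applies: -155 × 5/9 = -86.1111°C.
Final Celsius temperature: 397.7500 - 86.1111 = 311.6389°C.
In Rankine: 311.6389 × 1.8 + 491.67 = 1052.62°R.

1052.62°R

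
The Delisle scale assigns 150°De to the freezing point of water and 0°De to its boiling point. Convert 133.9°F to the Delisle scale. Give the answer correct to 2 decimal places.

65.08°De

First in Celsius: (133.9 - 32) × 5/9 = 56.6111°C.
Linearly onto the Delisle scale: 150 + (56.6111 / 100) × (0 - 150) = 65.08°De.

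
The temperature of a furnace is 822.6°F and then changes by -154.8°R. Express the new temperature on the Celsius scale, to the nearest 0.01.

Initial temperature in Celsius: (822.6 - 32) × 5/9 = 439.2222°C.
The 154.8°R change is an interval, so only the factor 5/9 applies: -154.8 × 5/9 = -86.0000°C.
Final Celsius temperature: 439.2222 - 86.0000 = 353.2222°C.

353.22°C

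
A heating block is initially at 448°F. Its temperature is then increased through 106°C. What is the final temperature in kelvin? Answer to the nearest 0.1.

610.3 K

Initial temperature in Celsius: (448 - 32) × 5/9 = 231.1111°C.
Final Celsius temperature: 231.1111 + 106.0000 = 337.1111°C.
In kelvin: 337.1111 + 273.15 = 610.3 K.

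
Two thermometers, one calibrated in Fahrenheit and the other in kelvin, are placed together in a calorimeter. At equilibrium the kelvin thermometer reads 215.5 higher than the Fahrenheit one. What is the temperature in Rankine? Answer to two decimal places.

549.38°R

Let x be the Fahrenheit reading; then the kelvin reading is 5/9·x + 255.372.
(5/9·x + 255.372) - x = 215.5  ⇒  (-4/9)·x = -39.8722  ⇒  x = 89.7125°F.
In Celsius: (89.7125 - 32) × 5/9 = 32.0625°C.
In Rankine: 32.0625 × 1.8 + 491.67 = 549.38°R.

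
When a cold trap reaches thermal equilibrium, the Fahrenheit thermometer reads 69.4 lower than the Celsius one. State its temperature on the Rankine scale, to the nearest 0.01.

Let x be the Celsius reading; then the Fahrenheit reading is 1.8·x + 32.
(1.8·x + 32) - x = -69.4  ⇒  (0.8)·x = -101.4  ⇒  x = -126.7500°C.
In Rankine: -126.7500 × 1.8 + 491.67 = 263.52°R.

263.52°R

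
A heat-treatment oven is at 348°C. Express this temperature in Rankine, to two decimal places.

1118.07°R

In Rankine: 348.0000 × 1.8 + 491.67 = 1118.07°R.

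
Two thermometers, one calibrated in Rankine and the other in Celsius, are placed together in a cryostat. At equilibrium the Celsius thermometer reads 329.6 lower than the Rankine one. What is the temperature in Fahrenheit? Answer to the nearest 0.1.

-332.7°F

Let x be the Rankine reading; then the Celsius reading is 5/9·x - 273.15.
(5/9·x - 273.15) - x = -329.6  ⇒  (-4/9)·x = -56.45  ⇒  x = 127.0125°R.
In Celsius: (127.0125 - 491.67) × 5/9 = -202.5875°C.
In Fahrenheit: -202.5875 × 1.8 + 32 = -332.7°F.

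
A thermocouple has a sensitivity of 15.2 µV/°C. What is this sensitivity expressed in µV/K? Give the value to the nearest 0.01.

15.20 µV/K

Since only a temperature interval is involved, the additive offset between the scales drops out.
A change of 1 K is a change of 1°C, so per K the value is 15.2 × 1 = 15.20.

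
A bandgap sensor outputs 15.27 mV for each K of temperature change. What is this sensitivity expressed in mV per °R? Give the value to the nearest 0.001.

8.483 mV per °R

Since only a temperature interval is involved, the additive offset between the scales drops out.
A change of 1°R is a change of 5/9 K, so per °R the value is 15.27 × 5/9 = 8.483.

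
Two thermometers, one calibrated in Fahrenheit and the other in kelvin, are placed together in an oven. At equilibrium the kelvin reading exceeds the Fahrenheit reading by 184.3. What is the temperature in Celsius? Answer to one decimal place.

71.1°C

Let x be the Fahrenheit reading; then the kelvin reading is 5/9·x + 255.372.
(5/9·x + 255.372) - x = 184.3  ⇒  (-4/9)·x = -71.0722  ⇒  x = 159.9125°F.
In Celsius: (159.9125 - 32) × 5/9 = 71.1°C.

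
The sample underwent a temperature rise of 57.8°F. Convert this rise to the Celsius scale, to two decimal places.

Only the scale ratio 5/9 matters for a change in temperature.
57.8 × 5/9 = 32.11.

32.11°C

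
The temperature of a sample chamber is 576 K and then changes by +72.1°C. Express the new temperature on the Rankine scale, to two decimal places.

1166.58°R

Initial temperature in Celsius: 576 - 273.15 = 302.8500°C.
Final Celsius temperature: 302.8500 + 72.1000 = 374.9500°C.
In Rankine: 374.9500 × 1.8 + 491.67 = 1166.58°R.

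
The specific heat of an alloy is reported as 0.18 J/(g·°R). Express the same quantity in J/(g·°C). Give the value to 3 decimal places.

0.324 J/(g·°C)

The quantity depends on a temperature interval, so only the ratio of degree sizes applies; the offset between the scales is irrelevant.
A change of 1°C is a change of 1.8°R, so per °C the value is 0.18 × 1.8 = 0.324.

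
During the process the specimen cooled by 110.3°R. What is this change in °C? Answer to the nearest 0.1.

61.3°C

For a temperature interval the offset drops out; only the factor 5/9 applies.
110.3 × 5/9 = 61.3.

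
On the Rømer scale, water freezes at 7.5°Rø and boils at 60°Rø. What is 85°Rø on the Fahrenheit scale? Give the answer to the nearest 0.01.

297.71°F

Linear interpolation between the fixed points: C = (85 - 7.5) × 100 / (60 - 7.5) = 147.6190°C.
Then 147.6190 × 1.8 + 32 = 297.71°F.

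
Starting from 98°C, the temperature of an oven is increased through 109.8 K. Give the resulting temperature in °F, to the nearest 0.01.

The 109.8 K change is an interval; Kelvin and Celsius degrees are the same size, so ΔC = +109.8°C.
Final Celsius temperature: 98.0000 + 109.8000 = 207.8000°C.
In Fahrenheit: 207.8000 × 1.8 + 32 = 406.04°F.

406.04°F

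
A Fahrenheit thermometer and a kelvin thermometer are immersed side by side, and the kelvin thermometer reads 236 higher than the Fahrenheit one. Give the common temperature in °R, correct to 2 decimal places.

Let x be the Fahrenheit reading; then the kelvin reading is 5/9·x + 255.372.
(5/9·x + 255.372) - x = 236  ⇒  (-4/9)·x = -19.3722  ⇒  x = 43.5875°F.
In Celsius: (43.5875 - 32) × 5/9 = 6.4375°C.
In Rankine: 6.4375 × 1.8 + 491.67 = 503.26°R.

503.26°R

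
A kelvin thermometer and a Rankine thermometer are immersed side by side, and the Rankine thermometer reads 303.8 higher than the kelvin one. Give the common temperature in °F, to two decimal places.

223.88°F

Let x be the kelvin reading; then the Rankine reading is 1.8·x.
(1.8·x) - x = 303.8  ⇒  (0.8)·x = 303.8  ⇒  x = 379.7500 K.
In Celsius: 379.75 - 273.15 = 106.6000°C.
In Fahrenheit: 106.6000 × 1.8 + 32 = 223.88°F.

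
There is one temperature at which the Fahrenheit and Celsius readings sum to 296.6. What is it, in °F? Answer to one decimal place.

Let F be the Fahrenheit reading. The Celsius reading is C = 5/9·F - 17.7778.
Require F + C = 296.6: (14/9)·F - 17.7778 = 296.6.
F = (296.6 + 17.7778) / (14/9) = 202.1.

202.1°F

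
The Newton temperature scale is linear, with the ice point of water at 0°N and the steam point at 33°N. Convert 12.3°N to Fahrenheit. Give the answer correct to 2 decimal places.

Linear interpolation between the fixed points: C = (12.3 - 0) × 100 / (33 - 0) = 37.2727°C.
Then 37.2727 × 1.8 + 32 = 99.09°F.

99.09°F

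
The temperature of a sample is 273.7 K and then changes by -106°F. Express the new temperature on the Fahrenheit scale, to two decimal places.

Initial temperature in Celsius: 273.7 - 273.15 = 0.5500°C.
The 106°F change is an interval, so only the factor 5/9 applies: -106 × 5/9 = -58.8889°C.
Final Celsius temperature: 0.5500 - 58.8889 = -58.3389°C.
In Fahrenheit: -58.3389 × 1.8 + 32 = -73.01°F.

-73.01°F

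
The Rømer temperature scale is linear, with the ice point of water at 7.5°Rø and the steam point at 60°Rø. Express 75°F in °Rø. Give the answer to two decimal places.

First in Celsius: (75 - 32) × 5/9 = 23.8889°C.
Linearly onto the Rømer scale: 7.5 + (23.8889 / 100) × (60 - 7.5) = 20.04°Rø.

20.04°Rø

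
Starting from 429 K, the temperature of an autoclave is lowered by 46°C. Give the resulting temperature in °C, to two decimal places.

Initial temperature in Celsius: 429 - 273.15 = 155.8500°C.
Final Celsius temperature: 155.8500 - 46.0000 = 109.8500°C.

109.85°C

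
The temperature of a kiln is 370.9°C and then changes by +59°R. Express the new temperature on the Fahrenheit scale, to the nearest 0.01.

758.62°F

The 59°R change is an interval, so only the factor 5/9 applies: +59 × 5/9 = +32.7778°C.
Final Celsius temperature: 370.9000 + 32.7778 = 403.6778°C.
In Fahrenheit: 403.6778 × 1.8 + 32 = 758.62°F.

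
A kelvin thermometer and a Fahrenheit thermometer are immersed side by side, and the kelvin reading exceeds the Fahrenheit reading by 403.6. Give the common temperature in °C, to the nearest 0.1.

Let x be the kelvin reading; then the Fahrenheit reading is 1.8·x - 459.67.
(1.8·x - 459.67) - x = -403.6  ⇒  (0.8)·x = 56.07  ⇒  x = 70.0875 K.
In Celsius: 70.0875 - 273.15 = -203.1°C.

-203.1°C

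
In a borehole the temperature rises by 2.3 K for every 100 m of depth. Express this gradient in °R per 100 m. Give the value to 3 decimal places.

The quantity depends on a temperature interval, so only the ratio of degree sizes applies; the offset between the scales is irrelevant.
A change of 1 K is a change of 1.8°R, so 2.3 × 1.8 = 4.140.

4.140 °R/100 m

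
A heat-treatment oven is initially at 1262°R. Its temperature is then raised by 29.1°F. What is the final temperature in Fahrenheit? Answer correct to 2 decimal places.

Initial temperature in Celsius: (1262 - 491.67) × 5/9 = 427.9611°C.
The 29.1°F change is an interval, so only the factor 5/9 applies: +29.1 × 5/9 = +16.1667°C.
Final Celsius temperature: 427.9611 + 16.1667 = 444.1278°C.
In Fahrenheit: 444.1278 × 1.8 + 32 = 831.43°F.

831.43°F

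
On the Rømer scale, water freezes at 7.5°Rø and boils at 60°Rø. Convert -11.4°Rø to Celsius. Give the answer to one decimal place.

Linear interpolation between the fixed points: C = (-11.4 - 7.5) × 100 / (60 - 7.5) = -36.0000°C.

-36.0°C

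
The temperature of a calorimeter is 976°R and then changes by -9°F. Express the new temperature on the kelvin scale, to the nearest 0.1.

537.2 K

Initial temperature in Celsius: (976 - 491.67) × 5/9 = 269.0722°C.
The 9°F change is an interval, so only the factor 5/9 applies: -9 × 5/9 = -5.0000°C.
Final Celsius temperature: 269.0722 - 5.0000 = 264.0722°C.
In kelvin: 264.0722 + 273.15 = 537.2 K.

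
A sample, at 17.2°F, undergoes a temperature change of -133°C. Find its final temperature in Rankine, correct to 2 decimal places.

237.47°R

Initial temperature in Celsius: (17.2 - 32) × 5/9 = -8.2222°C.
Final Celsius temperature: -8.2222 - 133.0000 = -141.2222°C.
In Rankine: -141.2222 × 1.8 + 491.67 = 237.47°R.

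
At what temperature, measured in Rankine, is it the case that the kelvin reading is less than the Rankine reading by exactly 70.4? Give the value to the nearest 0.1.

158.4°R

Let R be the Rankine reading. The kelvin reading is K = 5/9·R.
Require K - R = -70.4: (-4/9)·R = -70.4.
R = (-70.4) / (-4/9) = 158.4.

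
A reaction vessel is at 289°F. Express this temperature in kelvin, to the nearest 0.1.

415.9 K

In Celsius: (289 - 32) × 5/9 = 142.7778°C.
In kelvin: 142.7778 + 273.15 = 415.9 K.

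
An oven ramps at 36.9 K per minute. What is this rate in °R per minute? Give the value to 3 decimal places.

66.420 °R/minute

The quantity depends on a temperature interval, so only the ratio of degree sizes applies; the offset between the scales is irrelevant.
A change of 1 K is a change of 1.8°R, so 36.9 × 1.8 = 66.420.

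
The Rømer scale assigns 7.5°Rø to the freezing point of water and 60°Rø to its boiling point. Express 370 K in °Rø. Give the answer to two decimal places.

First in Celsius: 370 - 273.15 = 96.8500°C.
Linearly onto the Rømer scale: 7.5 + (96.8500 / 100) × (60 - 7.5) = 58.35°Rø.

58.35°Rø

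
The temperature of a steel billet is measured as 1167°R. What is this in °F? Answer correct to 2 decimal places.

707.33°F

In Celsius: (1167 - 491.67) × 5/9 = 375.1833°C.
In Fahrenheit: 375.1833 × 1.8 + 32 = 707.33°F.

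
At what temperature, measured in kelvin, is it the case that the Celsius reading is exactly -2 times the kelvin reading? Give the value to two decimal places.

91.05 K

Let K be the kelvin reading. The Celsius reading is C = 1·K - 273.15.
Require C = -2·K: 1·K - 273.15 = -2·K.
(3)·K = 273.15  ⇒  K = 91.05.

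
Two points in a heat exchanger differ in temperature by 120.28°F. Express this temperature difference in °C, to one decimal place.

Only the scale ratio 5/9 matters for a change in temperature.
120.28 × 5/9 = 66.8.

66.8°C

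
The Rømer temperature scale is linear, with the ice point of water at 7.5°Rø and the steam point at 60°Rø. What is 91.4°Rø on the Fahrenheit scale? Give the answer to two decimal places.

Linear interpolation between the fixed points: C = (91.4 - 7.5) × 100 / (60 - 7.5) = 159.8095°C.
Then 159.8095 × 1.8 + 32 = 319.66°F.

319.66°F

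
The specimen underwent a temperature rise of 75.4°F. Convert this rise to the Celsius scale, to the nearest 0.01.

41.89°C

An interval of 1°F corresponds to 5/9°C.
75.4 × 5/9 = 41.89.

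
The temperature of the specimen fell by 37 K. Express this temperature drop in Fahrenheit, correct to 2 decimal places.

An interval of 1 K corresponds to 1.8°F.
37 × 1.8 = 66.60.

66.60°F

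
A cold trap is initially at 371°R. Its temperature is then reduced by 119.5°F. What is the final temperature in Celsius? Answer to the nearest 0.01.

-133.43°C

Initial temperature in Celsius: (371 - 491.67) × 5/9 = -67.0389°C.
The 119.5°F change is an interval, so only the factor 5/9 applies: -119.5 × 5/9 = -66.3889°C.
Final Celsius temperature: -67.0389 - 66.3889 = -133.4278°C.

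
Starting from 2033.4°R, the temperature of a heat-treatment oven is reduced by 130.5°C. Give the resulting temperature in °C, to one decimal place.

726.0°C

Initial temperature in Celsius: (2033.4 - 491.67) × 5/9 = 856.5167°C.
Final Celsius temperature: 856.5167 - 130.5000 = 726.0167°C.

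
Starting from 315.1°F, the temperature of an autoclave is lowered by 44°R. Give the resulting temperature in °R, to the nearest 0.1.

Initial temperature in Celsius: (315.1 - 32) × 5/9 = 157.2778°C.
The 44°R change is an interval, so only the factor 5/9 applies: -44 × 5/9 = -24.4444°C.
Final Celsius temperature: 157.2778 - 24.4444 = 132.8333°C.
In Rankine: 132.8333 × 1.8 + 491.67 = 730.8°R.

730.8°R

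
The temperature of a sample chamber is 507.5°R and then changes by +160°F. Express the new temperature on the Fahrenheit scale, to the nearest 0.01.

207.83°F

Initial temperature in Celsius: (507.5 - 491.67) × 5/9 = 8.7944°C.
The 160°F change is an interval, so only the factor 5/9 applies: +160 × 5/9 = +88.8889°C.
Final Celsius temperature: 8.7944 + 88.8889 = 97.6833°C.
In Fahrenheit: 97.6833 × 1.8 + 32 = 207.83°F.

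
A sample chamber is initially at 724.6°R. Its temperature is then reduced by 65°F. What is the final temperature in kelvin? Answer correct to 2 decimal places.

366.44 K

Initial temperature in Celsius: (724.6 - 491.67) × 5/9 = 129.4056°C.
The 65°F change is an interval, so only the factor 5/9 applies: -65 × 5/9 = -36.1111°C.
Final Celsius temperature: 129.4056 - 36.1111 = 93.2944°C.
In kelvin: 93.2944 + 273.15 = 366.44 K.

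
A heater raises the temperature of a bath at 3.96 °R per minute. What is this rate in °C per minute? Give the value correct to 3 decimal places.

2.200 °C/minute

The quantity depends on a temperature interval, so only the ratio of degree sizes applies; the offset between the scales is irrelevant.
A change of 1°R is a change of 5/9°C, so 3.96 × 5/9 = 2.200.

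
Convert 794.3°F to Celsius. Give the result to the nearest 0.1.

In Celsius: (794.3 - 32) × 5/9 = 423.5000°C.

423.5°C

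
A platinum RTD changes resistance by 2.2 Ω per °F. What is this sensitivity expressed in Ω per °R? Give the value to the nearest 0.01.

Since only a temperature interval is involved, the additive offset between the scales drops out.
A change of 1°R is a change of 1°F, so per °R the value is 2.2 × 1 = 2.20.

2.20 Ω per °R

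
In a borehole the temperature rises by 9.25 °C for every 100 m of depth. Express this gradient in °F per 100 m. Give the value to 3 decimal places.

16.650 °F/100 m

Since only a temperature interval is involved, the additive offset between the scales drops out.
A change of 1°C is a change of 1.8°F, so 9.25 × 1.8 = 16.650.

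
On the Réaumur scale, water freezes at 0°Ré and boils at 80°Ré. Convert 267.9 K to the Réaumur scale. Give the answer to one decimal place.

-4.2°Ré

First in Celsius: 267.9 - 273.15 = -5.2500°C.
Linearly onto the Réaumur scale: 0 + (-5.2500 / 100) × (80 - 0) = -4.2°Ré.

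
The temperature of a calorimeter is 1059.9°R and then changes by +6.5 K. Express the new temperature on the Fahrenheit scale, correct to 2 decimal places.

Initial temperature in Celsius: (1059.9 - 491.67) × 5/9 = 315.6833°C.
The 6.5 K change is an interval; Kelvin and Celsius degrees are the same size, so ΔC = +6.5°C.
Final Celsius temperature: 315.6833 + 6.5000 = 322.1833°C.
In Fahrenheit: 322.1833 × 1.8 + 32 = 611.93°F.

611.93°F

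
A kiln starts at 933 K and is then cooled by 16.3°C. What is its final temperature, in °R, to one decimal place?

Initial temperature in Celsius: 933 - 273.15 = 659.8500°C.
Final Celsius temperature: 659.8500 - 16.3000 = 643.5500°C.
In Rankine: 643.5500 × 1.8 + 491.67 = 1650.1°R.

1650.1°R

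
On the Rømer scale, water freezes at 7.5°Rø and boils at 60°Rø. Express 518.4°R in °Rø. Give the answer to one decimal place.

15.3°Rø

First in Celsius: (518.4 - 491.67) × 5/9 = 14.8500°C.
Linearly onto the Rømer scale: 7.5 + (14.8500 / 100) × (60 - 7.5) = 15.3°Rø.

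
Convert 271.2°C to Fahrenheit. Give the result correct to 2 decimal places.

In Fahrenheit: 271.2000 × 1.8 + 32 = 520.16°F.

520.16°F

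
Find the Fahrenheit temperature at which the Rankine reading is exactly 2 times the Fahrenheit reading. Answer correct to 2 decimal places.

Let F be the Fahrenheit reading. The Rankine reading is R = 1·F + 459.67.
Require R = 2·F: 1·F + 459.67 = 2·F.
(-1)·F = -459.67  ⇒  F = 459.67.

459.67°F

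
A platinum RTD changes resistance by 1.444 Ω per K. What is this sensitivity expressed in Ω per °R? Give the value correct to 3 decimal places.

Since only a temperature interval is involved, the additive offset between the scales drops out.
A change of 1°R is a change of 5/9 K, so per °R the value is 1.444 × 5/9 = 0.802.

0.802 Ω per °R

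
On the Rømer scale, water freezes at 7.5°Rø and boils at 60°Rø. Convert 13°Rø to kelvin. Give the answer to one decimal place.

Linear interpolation between the fixed points: C = (13 - 7.5) × 100 / (60 - 7.5) = 10.4762°C.
Then 10.4762 + 273.15 = 283.6 K.

283.6 K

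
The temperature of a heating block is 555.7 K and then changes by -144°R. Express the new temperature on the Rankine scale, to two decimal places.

Initial temperature in Celsius: 555.7 - 273.15 = 282.5500°C.
The 144°R change is an interval, so only the factor 5/9 applies: -144 × 5/9 = -80.0000°C.
Final Celsius temperature: 282.5500 - 80.0000 = 202.5500°C.
In Rankine: 202.5500 × 1.8 + 491.67 = 856.26°R.

856.26°R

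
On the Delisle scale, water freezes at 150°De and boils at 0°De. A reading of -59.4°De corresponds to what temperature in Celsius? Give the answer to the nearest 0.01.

Linear interpolation between the fixed points: C = (-59.4 - 150) × 100 / (0 - 150) = 139.6000°C.

139.60°C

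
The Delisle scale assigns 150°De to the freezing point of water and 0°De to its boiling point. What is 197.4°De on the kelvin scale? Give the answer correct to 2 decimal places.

241.55 K

Linear interpolation between the fixed points: C = (197.4 - 150) × 100 / (0 - 150) = -31.6000°C.
Then -31.6000 + 273.15 = 241.55 K.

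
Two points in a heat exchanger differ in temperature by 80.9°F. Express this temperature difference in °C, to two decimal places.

44.94°C

For a temperature interval the offset drops out; only the factor 5/9 applies.
80.9 × 5/9 = 44.94.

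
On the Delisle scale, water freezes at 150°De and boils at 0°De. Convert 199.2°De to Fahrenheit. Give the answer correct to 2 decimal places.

-27.04°F

Linear interpolation between the fixed points: C = (199.2 - 150) × 100 / (0 - 150) = -32.8000°C.
Then -32.8000 × 1.8 + 32 = -27.04°F.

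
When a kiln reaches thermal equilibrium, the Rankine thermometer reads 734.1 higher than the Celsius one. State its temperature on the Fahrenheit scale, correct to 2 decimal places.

Let x be the Celsius reading; then the Rankine reading is 1.8·x + 491.67.
(1.8·x + 491.67) - x = 734.1  ⇒  (0.8)·x = 242.43  ⇒  x = 303.0375°C.
In Fahrenheit: 303.0375 × 1.8 + 32 = 577.47°F.

577.47°F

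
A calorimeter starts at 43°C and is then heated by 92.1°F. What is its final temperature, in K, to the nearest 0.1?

The 92.1°F change is an interval, so only the factor 5/9 applies: +92.1 × 5/9 = +51.1667°C.
Final Celsius temperature: 43.0000 + 51.1667 = 94.1667°C.
In kelvin: 94.1667 + 273.15 = 367.3 K.

367.3 K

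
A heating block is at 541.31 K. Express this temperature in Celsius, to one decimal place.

268.2°C

In Celsius: 541.31 - 273.15 = 268.1600°C.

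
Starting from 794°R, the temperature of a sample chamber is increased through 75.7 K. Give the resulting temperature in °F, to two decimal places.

Initial temperature in Celsius: (794 - 491.67) × 5/9 = 167.9611°C.
The 75.7 K change is an interval; Kelvin and Celsius degrees are the same size, so ΔC = +75.7°C.
Final Celsius temperature: 167.9611 + 75.7000 = 243.6611°C.
In Fahrenheit: 243.6611 × 1.8 + 32 = 470.59°F.

470.59°F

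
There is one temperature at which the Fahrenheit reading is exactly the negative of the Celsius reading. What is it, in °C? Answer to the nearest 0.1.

-11.4°C

Let C be the Celsius reading. The Fahrenheit reading is F = 1.8·C + 32.
Require F = -1·C: 1.8·C + 32 = -1·C.
(2.8)·C = -32  ⇒  C = -11.4.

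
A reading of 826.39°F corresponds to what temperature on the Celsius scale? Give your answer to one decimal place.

441.3°C

In Celsius: (826.39 - 32) × 5/9 = 441.3278°C.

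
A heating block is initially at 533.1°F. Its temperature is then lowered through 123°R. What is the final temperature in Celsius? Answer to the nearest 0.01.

210.06°C

Initial temperature in Celsius: (533.1 - 32) × 5/9 = 278.3889°C.
The 123°R change is an interval, so only the factor 5/9 applies: -123 × 5/9 = -68.3333°C.
Final Celsius temperature: 278.3889 - 68.3333 = 210.0556°C.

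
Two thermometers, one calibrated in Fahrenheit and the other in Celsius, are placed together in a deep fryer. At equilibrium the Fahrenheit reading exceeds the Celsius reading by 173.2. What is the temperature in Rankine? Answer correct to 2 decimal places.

809.37°R

Let x be the Fahrenheit reading; then the Celsius reading is 5/9·x - 17.7778.
(5/9·x - 17.7778) - x = -173.2  ⇒  (-4/9)·x = -155.422  ⇒  x = 349.7000°F.
In Celsius: (349.7 - 32) × 5/9 = 176.5000°C.
In Rankine: 176.5000 × 1.8 + 491.67 = 809.37°R.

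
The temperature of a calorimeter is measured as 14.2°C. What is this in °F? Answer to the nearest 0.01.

57.56°F

In Fahrenheit: 14.2000 × 1.8 + 32 = 57.56°F.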